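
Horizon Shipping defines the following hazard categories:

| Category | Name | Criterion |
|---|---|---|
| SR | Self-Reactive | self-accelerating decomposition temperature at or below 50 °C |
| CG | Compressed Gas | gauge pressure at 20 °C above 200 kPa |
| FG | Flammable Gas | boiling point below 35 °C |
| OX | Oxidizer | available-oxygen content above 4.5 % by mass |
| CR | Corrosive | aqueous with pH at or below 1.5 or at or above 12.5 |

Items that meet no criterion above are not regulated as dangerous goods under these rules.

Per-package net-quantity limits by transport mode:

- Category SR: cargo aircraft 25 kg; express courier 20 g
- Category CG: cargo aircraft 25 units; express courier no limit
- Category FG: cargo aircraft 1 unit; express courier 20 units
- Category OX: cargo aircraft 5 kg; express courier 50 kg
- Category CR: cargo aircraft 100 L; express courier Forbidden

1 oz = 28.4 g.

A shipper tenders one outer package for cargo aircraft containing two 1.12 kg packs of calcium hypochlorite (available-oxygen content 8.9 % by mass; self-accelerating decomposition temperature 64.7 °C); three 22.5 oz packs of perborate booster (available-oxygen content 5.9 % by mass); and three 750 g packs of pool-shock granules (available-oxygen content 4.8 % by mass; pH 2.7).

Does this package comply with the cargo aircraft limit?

The calcium hypochlorite has available-oxygen content 8.9 % by mass, which is > 4.5 % by mass, so it is Category OX (Oxidizer).
Perborate booster: available-oxygen content 5.9 % by mass > 4.5 % by mass → Category OX (Oxidizer).
The pool-shock granules have available-oxygen content 4.8 % by mass, which is > 4.5 % by mass, so they are Category OX (Oxidizer).
Total Category OX: (two 1.12 kg packs = 2.24 kg) + (three 22.5 oz packs = 1.917 kg) + (three 750 g packs = 2.25 kg) = 6.407 kg.
6.407 kg exceeds the cargo aircraft limit of 5 kg for Category OX.

No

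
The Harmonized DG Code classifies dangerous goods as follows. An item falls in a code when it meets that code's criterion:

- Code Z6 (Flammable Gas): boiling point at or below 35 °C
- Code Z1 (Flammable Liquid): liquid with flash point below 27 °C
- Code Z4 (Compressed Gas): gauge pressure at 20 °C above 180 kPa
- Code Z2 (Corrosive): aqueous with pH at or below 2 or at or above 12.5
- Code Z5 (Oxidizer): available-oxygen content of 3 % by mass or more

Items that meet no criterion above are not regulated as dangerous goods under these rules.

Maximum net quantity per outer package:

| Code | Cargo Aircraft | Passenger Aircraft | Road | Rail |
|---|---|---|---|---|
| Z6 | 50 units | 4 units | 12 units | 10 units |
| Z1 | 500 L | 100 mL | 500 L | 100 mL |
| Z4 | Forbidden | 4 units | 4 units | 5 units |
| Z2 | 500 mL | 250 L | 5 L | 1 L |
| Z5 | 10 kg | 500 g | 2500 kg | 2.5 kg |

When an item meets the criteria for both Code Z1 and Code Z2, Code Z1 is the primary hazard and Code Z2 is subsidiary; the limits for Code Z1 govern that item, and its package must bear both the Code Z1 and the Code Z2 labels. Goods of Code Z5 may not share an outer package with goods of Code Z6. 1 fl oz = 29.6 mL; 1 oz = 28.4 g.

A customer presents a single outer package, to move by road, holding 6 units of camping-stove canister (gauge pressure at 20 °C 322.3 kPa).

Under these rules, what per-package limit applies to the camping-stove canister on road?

4 units

Camping-stove canister: gauge pressure at 20 °C 322.3 kPa > 180 kPa → Code Z4 (Compressed Gas).
The road limit for Code Z4 is 4 units.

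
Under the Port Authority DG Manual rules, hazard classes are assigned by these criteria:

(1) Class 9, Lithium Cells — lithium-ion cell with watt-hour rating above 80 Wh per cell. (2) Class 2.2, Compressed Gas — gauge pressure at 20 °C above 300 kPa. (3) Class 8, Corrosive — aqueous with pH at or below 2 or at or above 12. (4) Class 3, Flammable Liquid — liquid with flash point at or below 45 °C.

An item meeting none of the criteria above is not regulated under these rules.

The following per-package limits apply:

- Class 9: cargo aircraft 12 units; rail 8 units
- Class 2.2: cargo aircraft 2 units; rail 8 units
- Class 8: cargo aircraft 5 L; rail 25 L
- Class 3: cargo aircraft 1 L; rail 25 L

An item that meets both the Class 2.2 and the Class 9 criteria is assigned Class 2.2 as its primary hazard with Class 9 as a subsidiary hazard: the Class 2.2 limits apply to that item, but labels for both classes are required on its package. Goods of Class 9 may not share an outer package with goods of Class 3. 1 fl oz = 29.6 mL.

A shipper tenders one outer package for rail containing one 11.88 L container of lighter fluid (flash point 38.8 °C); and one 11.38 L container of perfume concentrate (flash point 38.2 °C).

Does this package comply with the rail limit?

Yes

With flash point 38.8 °C (≤ 45 °C), the lighter fluid falls in Class 3.
The perfume concentrate has flash point 38.2 °C, which is ≤ 45 °C, so it is Class 3 (Flammable Liquid).
Class 3 net quantity: 11.88 L + 11.38 L = 23.26 L.
That is within the Class 3 rail limit of 25 L.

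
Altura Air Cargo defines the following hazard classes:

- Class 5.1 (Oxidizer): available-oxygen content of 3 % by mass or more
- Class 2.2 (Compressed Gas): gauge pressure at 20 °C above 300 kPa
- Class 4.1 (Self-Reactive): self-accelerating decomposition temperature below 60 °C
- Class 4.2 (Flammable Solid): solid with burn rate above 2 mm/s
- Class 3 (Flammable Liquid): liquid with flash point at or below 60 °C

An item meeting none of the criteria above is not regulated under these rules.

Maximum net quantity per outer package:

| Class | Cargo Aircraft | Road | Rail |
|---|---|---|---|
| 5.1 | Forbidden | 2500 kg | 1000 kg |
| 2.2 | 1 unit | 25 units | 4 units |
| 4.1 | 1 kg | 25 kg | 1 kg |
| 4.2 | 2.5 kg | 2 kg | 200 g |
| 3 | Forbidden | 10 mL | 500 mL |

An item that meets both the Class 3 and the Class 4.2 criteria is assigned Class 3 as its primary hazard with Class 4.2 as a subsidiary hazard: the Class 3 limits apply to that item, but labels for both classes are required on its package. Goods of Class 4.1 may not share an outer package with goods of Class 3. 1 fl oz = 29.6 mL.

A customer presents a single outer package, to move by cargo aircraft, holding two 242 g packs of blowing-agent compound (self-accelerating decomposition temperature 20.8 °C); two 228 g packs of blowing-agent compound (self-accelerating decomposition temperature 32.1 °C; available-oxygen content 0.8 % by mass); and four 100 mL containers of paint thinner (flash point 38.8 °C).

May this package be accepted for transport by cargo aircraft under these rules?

With self-accelerating decomposition temperature 20.8 °C (< 60 °C), the blowing-agent compound falls in Class 4.1.
Blowing-agent compound: self-accelerating decomposition temperature 32.1 °C < 60 °C → Class 4.1 (Self-Reactive).
Paint thinner: flash point 38.8 °C ≤ 60 °C → Class 3 (Flammable Liquid).
Class 4.1 net quantity: (two 242 g packs = 484 g) + (two 228 g packs = 456 g) = 940 g.
That is within the Class 4.1 cargo aircraft limit of 1 kg.
Class 3 quantity: four 100 mL containers = 400 mL.
By cargo aircraft, Class 3 is Forbidden regardless of quantity.
Class 4.1 and Class 3 may not share an outer package.

No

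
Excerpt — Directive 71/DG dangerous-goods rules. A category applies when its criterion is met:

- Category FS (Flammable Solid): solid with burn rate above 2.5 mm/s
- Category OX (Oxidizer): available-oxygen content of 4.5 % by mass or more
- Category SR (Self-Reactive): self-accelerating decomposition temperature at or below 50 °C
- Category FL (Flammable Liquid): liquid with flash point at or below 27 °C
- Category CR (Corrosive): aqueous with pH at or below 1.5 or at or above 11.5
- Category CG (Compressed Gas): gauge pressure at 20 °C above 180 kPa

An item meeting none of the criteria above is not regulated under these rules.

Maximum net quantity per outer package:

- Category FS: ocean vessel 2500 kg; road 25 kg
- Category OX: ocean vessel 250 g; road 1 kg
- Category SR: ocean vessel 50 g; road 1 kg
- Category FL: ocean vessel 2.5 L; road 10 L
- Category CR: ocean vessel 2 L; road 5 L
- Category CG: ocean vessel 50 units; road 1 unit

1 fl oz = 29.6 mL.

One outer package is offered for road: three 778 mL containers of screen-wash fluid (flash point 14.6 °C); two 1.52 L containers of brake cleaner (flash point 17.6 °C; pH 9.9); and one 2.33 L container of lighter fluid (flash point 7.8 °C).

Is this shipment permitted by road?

Yes

Flash point 14.6 °C meets the Category FL criterion (Flammable Liquid), so the screen-wash fluid is Category FL.
With flash point 17.6 °C (≤ 27 °C), the brake cleaner falls in Category FL.
With flash point 7.8 °C (≤ 27 °C), the lighter fluid falls in Category FL.
Total Category FL: (three 778 mL containers = 2.334 L) + (two 1.52 L containers = 3.04 L) + 2.33 L = 7.704 L.
7.704 L ≤ 10 L (road limit, Category FL) — within limit.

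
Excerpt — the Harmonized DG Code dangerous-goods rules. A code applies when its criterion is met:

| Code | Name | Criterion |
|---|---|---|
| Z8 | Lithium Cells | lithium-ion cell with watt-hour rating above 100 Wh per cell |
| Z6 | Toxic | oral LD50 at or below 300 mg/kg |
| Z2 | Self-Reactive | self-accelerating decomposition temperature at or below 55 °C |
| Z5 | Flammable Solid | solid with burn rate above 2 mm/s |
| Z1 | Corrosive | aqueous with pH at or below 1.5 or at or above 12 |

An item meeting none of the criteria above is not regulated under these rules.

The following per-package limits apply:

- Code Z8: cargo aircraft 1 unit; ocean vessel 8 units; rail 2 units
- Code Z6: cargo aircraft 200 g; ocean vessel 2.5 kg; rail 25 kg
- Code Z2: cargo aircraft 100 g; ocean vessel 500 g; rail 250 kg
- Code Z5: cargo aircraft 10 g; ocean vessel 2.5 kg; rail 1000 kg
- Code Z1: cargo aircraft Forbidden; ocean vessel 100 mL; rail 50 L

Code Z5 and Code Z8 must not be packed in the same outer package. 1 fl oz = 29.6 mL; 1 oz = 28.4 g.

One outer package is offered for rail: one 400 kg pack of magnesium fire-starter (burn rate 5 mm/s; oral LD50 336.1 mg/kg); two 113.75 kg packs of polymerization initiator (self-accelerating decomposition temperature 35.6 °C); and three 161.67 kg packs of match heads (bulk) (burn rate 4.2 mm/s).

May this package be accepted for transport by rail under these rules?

Yes

With burn rate 5 mm/s (> 2 mm/s), the magnesium fire-starter falls in Code Z5.
Polymerization initiator: self-accelerating decomposition temperature 35.6 °C ≤ 55 °C → Code Z2 (Self-Reactive).
Burn rate 4.2 mm/s meets the Code Z5 criterion (Flammable Solid), so the match heads (bulk) are Code Z5.
Total Code Z5: 400 kg + (three 161.67 kg packs = 485.01 kg) = 885.01 kg.
That is within the Code Z5 rail limit of 1000 kg.
Code Z2 quantity: two 113.75 kg packs = 227.5 kg.
227.5 kg ≤ 250 kg (rail limit, Code Z2) — within limit.
The segregation rule (Code Z5 with Code Z8) does not apply to Code Z5 with Code Z2.
Every hazard code is within its rail limit and no segregation rule is violated.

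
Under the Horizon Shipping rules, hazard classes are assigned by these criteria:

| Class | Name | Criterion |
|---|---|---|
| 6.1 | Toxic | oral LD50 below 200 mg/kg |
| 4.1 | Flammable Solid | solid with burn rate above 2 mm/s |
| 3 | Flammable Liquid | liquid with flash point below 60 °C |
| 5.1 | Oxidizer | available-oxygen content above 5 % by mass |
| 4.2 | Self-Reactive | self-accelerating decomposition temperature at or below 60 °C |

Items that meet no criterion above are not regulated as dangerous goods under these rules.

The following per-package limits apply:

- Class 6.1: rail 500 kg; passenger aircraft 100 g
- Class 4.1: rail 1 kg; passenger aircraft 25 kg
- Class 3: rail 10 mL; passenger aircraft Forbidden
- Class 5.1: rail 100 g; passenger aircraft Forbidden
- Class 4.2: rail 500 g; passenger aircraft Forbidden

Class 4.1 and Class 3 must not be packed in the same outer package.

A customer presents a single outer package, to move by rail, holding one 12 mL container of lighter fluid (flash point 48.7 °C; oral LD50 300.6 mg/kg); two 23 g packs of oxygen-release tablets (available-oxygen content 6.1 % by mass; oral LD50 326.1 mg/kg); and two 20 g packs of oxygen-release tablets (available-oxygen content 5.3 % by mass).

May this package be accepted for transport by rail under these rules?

The lighter fluid has flash point 48.7 °C, which is < 60 °C, so it is Class 3 (Flammable Liquid).
Oxygen-release tablets: available-oxygen content 6.1 % by mass > 5 % by mass → Class 5.1 (Oxidizer).
With available-oxygen content 5.3 % by mass (> 5 % by mass), the oxygen-release tablets fall in Class 5.1.
Class 5.1 net quantity: (two 23 g packs = 46 g) + (two 20 g packs = 40 g) = 86 g.
86 g is within the rail limit of 100 g for Class 5.1.
Class 3 quantity: 12 mL.
12 mL > 10 mL (rail limit, Class 3) — over the limit.
The segregation rule (Class 4.1 with Class 3) does not apply to Class 5.1 with Class 3.

No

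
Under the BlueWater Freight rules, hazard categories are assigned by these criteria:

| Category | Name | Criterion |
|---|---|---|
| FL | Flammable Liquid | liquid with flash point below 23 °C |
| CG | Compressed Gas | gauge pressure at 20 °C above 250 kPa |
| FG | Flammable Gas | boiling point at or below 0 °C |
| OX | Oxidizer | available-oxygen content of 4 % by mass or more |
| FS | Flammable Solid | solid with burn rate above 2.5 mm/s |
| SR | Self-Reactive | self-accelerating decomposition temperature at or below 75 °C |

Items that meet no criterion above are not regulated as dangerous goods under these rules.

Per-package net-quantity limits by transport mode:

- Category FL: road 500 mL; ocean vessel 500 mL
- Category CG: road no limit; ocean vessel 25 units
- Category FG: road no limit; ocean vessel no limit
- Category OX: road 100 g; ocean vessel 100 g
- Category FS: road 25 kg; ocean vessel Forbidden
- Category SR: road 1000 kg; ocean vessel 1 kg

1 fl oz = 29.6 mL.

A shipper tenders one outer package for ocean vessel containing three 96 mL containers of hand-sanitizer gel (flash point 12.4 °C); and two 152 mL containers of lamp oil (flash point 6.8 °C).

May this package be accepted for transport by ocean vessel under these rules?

Hand-sanitizer gel: flash point 12.4 °C < 23 °C → Category FL (Flammable Liquid).
The lamp oil has flash point 6.8 °C, which is < 23 °C, so it is Category FL (Flammable Liquid).
Total Category FL: (three 96 mL containers = 288 mL) + (two 152 mL containers = 304 mL) = 592 mL.
592 mL > 500 mL (ocean vessel limit, Category FL) — over the limit.

No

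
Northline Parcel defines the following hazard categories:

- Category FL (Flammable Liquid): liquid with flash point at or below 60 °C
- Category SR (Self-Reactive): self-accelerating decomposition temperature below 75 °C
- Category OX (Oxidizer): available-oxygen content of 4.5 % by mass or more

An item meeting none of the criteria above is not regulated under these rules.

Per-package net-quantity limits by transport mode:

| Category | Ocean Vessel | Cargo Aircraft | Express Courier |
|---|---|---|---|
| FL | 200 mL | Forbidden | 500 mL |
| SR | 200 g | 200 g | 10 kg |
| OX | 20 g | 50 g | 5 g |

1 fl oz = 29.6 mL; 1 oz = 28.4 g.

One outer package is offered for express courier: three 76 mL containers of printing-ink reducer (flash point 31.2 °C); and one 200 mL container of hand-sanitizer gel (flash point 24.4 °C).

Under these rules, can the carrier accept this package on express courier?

Yes

With flash point 31.2 °C (≤ 60 °C), the printing-ink reducer falls in Category FL.
Hand-sanitizer gel: flash point 24.4 °C ≤ 60 °C → Category FL (Flammable Liquid).
Category FL net quantity: (three 76 mL containers = 228 mL) + 200 mL = 428 mL.
428 mL ≤ 500 mL (express courier limit, Category FL) — within limit.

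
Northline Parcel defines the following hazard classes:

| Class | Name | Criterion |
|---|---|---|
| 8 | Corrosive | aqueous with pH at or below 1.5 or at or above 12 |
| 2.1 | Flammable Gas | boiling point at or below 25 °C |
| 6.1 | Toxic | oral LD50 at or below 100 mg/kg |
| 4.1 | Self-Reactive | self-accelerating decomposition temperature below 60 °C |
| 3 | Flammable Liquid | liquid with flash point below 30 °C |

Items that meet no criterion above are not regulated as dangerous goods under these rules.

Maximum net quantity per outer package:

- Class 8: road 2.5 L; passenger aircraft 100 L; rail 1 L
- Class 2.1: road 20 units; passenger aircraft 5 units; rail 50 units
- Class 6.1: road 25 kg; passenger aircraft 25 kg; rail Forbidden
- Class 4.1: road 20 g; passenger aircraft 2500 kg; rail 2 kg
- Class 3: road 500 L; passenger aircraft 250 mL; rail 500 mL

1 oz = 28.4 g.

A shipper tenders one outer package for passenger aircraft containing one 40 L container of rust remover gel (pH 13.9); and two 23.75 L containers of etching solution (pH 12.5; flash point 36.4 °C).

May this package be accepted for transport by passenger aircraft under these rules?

Yes

pH 13.9 meets the Class 8 criterion (Corrosive), so the rust remover gel is Class 8.
pH 12.5 meets the Class 8 criterion (Corrosive), so the etching solution is Class 8.
Total Class 8: 40 L + (two 23.75 L containers = 47.5 L) = 87.5 L.
87.5 L ≤ 100 L (passenger aircraft limit, Class 8) — within limit.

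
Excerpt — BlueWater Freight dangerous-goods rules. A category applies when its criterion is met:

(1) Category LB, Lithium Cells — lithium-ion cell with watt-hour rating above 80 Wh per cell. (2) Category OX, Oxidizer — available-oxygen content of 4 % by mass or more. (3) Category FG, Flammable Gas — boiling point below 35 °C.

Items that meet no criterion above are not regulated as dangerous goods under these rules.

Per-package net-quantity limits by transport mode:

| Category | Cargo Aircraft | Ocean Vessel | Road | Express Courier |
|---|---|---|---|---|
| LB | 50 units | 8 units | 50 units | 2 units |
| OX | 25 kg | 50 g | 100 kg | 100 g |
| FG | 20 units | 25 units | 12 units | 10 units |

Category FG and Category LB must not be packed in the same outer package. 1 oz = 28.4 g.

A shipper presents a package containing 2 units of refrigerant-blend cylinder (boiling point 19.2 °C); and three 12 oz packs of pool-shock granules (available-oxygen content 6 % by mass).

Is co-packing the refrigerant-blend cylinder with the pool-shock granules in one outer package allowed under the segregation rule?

Boiling point 19.2 °C meets the Category FG criterion (Flammable Gas), so the refrigerant-blend cylinder is Category FG.
Pool-shock granules: available-oxygen content 6 % by mass ≥ 4 % by mass → Category OX (Oxidizer).
No segregation rule bars Category FG with Category OX.

Yes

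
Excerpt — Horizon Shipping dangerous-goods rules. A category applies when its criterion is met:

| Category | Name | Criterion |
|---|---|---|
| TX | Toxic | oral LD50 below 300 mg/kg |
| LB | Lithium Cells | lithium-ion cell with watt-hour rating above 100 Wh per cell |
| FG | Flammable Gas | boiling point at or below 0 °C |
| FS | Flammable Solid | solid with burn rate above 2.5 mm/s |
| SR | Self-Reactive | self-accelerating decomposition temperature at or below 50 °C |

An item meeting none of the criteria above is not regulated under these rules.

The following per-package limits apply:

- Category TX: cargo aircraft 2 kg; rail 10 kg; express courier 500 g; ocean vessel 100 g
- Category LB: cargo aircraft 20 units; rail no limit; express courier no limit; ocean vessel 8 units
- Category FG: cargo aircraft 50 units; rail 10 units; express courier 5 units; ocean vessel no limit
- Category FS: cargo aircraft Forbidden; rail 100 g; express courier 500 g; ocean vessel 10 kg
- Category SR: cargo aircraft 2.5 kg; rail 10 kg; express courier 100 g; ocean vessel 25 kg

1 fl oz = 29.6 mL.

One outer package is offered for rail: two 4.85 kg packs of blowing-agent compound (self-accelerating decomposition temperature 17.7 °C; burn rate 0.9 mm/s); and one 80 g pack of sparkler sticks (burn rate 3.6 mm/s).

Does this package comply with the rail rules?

Yes

With self-accelerating decomposition temperature 17.7 °C (≤ 50 °C), the blowing-agent compound falls in Category SR.
Sparkler sticks: burn rate 3.6 mm/s > 2.5 mm/s → Category FS (Flammable Solid).
Category SR quantity: two 4.85 kg packs = 9.7 kg.
9.7 kg is within the rail limit of 10 kg for Category SR.
Category FS quantity: 80 g.
80 g ≤ 100 g (rail limit, Category FS) — within limit.
Every hazard category is within its rail limit and no segregation rule is violated.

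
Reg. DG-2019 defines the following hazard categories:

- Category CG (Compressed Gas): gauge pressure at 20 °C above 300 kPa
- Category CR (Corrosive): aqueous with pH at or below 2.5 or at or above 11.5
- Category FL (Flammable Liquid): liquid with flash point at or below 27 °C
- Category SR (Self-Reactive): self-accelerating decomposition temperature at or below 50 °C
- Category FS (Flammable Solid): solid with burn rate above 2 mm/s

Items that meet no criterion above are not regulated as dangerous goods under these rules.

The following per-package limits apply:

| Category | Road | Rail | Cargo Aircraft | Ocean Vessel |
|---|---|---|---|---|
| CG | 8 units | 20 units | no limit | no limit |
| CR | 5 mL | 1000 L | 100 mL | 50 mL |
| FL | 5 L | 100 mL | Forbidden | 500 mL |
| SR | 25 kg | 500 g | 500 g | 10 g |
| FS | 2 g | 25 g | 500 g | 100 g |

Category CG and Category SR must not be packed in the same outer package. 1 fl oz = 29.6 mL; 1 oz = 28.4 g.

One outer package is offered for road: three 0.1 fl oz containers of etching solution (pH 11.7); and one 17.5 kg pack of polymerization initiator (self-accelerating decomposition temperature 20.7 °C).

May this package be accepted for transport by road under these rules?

pH 11.7 meets the Category CR criterion (Corrosive), so the etching solution is Category CR.
The polymerization initiator has self-accelerating decomposition temperature 20.7 °C, which is ≤ 50 °C, so it is Category SR (Self-Reactive).
Category SR quantity: 17.5 kg.
17.5 kg ≤ 25 kg (road limit, Category SR) — within limit.
Category CR quantity: three 0.1 fl oz containers = 8.88 mL.
That exceeds the Category CR road limit of 5 mL.
The segregation rule (Category CG with Category SR) does not apply to Category SR with Category CR.

No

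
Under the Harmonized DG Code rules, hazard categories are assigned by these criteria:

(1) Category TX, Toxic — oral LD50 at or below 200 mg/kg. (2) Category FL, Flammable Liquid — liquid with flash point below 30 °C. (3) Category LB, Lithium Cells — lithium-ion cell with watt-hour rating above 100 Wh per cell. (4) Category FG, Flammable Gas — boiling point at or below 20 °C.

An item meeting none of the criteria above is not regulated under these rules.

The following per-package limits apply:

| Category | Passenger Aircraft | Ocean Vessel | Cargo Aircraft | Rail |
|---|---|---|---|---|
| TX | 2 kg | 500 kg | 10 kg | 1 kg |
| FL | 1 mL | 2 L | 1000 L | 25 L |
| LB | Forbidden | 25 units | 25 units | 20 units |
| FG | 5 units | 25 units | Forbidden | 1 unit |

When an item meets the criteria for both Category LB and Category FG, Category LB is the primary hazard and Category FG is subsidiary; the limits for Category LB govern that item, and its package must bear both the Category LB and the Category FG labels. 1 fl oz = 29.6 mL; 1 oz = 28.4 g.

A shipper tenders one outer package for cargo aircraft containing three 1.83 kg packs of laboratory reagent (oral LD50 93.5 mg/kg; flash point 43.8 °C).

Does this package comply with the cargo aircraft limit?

Oral LD50 93.5 mg/kg meets the Category TX criterion (Toxic), so the laboratory reagent is Category TX.
Category TX quantity: three 1.83 kg packs = 5.49 kg.
5.49 kg is within the cargo aircraft limit of 10 kg for Category TX.

Yes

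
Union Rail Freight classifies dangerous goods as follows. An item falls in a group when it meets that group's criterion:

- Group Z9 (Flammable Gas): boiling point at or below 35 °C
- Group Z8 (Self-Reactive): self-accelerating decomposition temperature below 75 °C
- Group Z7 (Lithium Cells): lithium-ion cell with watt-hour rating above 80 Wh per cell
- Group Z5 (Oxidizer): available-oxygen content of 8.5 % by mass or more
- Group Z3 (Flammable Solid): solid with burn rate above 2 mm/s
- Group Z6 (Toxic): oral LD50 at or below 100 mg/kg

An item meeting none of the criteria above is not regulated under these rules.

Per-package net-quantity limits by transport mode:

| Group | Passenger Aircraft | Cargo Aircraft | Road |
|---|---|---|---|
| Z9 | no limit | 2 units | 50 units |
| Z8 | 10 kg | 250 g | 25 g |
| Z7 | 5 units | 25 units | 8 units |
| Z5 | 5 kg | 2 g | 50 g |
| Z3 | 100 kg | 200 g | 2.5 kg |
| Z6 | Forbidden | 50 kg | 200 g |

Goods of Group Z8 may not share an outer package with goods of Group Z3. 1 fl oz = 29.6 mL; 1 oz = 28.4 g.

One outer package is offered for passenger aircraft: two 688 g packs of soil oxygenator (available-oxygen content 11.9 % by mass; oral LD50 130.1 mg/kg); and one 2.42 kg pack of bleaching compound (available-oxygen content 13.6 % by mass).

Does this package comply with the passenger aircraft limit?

The soil oxygenator has available-oxygen content 11.9 % by mass, which is ≥ 8.5 % by mass, so it is Group Z5 (Oxidizer).
The bleaching compound has available-oxygen content 13.6 % by mass, which is ≥ 8.5 % by mass, so it is Group Z5 (Oxidizer).
Group Z5 net quantity: (two 688 g packs = 1.376 kg) + 2.42 kg = 3.796 kg.
3.796 kg is within the passenger aircraft limit of 5 kg for Group Z5.

Yes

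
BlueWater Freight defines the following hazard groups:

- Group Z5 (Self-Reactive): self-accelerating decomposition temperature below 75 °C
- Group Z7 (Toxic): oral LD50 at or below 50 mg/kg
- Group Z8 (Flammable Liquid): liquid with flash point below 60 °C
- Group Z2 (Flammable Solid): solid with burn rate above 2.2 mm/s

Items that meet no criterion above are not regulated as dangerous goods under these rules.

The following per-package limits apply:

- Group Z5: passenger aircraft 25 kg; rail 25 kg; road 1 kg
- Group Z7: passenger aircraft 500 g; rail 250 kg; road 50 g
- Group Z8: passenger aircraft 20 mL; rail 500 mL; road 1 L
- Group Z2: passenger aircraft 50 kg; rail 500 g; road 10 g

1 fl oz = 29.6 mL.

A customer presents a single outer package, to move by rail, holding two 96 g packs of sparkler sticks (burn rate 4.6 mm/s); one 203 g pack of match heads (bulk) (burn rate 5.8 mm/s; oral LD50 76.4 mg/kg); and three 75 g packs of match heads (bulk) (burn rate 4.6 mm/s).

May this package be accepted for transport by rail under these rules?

The sparkler sticks have burn rate 4.6 mm/s, which is > 2.2 mm/s, so they are Group Z2 (Flammable Solid).
Burn rate 5.8 mm/s meets the Group Z2 criterion (Flammable Solid), so the match heads (bulk) are Group Z2.
Match heads (bulk): burn rate 4.6 mm/s > 2.2 mm/s → Group Z2 (Flammable Solid).
Group Z2 net quantity: (two 96 g packs = 192 g) + 203 g + (three 75 g packs = 225 g) = 620 g.
That exceeds the Group Z2 rail limit of 500 g.

No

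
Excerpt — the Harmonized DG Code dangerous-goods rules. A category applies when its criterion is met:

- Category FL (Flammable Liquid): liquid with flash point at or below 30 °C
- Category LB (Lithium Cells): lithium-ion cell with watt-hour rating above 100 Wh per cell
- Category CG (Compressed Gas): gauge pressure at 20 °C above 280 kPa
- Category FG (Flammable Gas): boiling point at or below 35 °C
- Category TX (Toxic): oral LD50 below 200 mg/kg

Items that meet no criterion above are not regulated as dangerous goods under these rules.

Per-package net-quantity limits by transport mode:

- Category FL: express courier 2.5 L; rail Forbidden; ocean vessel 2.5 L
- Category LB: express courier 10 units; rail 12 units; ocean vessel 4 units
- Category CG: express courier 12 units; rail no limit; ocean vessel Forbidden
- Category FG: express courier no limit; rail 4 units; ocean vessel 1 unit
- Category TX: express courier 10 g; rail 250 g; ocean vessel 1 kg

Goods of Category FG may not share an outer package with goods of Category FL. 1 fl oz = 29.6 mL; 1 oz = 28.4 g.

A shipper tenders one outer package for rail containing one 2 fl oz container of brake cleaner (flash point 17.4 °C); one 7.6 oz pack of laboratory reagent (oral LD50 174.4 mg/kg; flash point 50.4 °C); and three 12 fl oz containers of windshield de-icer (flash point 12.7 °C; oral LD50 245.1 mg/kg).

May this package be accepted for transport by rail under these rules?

No

Flash point 17.4 °C meets the Category FL criterion (Flammable Liquid), so the brake cleaner is Category FL.
Oral LD50 174.4 mg/kg meets the Category TX criterion (Toxic), so the laboratory reagent is Category TX.
The windshield de-icer has flash point 12.7 °C, which is ≤ 30 °C, so it is Category FL (Flammable Liquid).
Category TX quantity: one 7.6 oz pack = 215.84 g.
215.84 g is within the rail limit of 250 g for Category TX.
Total Category FL: (one 2 fl oz container = 59.2 mL) + (three 12 fl oz containers = 1065.6 mL) = 1124.8 mL.
By rail, Category FL is Forbidden regardless of quantity.
The segregation rule (Category FG with Category FL) does not apply to Category TX with Category FL.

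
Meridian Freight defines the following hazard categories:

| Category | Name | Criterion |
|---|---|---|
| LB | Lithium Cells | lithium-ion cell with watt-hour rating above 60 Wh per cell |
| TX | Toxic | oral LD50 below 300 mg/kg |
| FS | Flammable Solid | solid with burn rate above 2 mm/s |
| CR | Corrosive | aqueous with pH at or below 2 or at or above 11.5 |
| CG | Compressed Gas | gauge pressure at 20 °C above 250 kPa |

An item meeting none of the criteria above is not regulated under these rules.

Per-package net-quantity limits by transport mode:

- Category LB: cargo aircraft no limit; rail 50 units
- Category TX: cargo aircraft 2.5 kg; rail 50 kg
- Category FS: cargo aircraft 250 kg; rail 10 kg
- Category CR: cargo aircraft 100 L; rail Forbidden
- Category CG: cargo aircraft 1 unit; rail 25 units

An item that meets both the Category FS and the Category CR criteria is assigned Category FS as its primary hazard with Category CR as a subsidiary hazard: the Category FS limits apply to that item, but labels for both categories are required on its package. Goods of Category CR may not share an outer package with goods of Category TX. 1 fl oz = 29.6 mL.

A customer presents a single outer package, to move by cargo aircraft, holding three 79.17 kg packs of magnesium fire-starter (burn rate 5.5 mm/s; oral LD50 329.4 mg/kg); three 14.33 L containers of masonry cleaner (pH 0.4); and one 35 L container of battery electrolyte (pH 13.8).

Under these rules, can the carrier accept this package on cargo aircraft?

Yes

Magnesium fire-starter: burn rate 5.5 mm/s > 2 mm/s → Category FS (Flammable Solid).
Masonry cleaner: pH 0.4 ≤ 2 → Category CR (Corrosive).
Battery electrolyte: pH 13.8 ≥ 11.5 → Category CR (Corrosive).
Category CR net quantity: (three 14.33 L containers = 42.99 L) + 35 L = 77.99 L.
That is within the Category CR cargo aircraft limit of 100 L.
Category FS quantity: three 79.17 kg packs = 237.51 kg.
That is within the Category FS cargo aircraft limit of 250 kg.
The segregation rule (Category CR with Category TX) does not apply to Category CR with Category FS.
Every hazard category is within its cargo aircraft limit and no segregation rule is violated.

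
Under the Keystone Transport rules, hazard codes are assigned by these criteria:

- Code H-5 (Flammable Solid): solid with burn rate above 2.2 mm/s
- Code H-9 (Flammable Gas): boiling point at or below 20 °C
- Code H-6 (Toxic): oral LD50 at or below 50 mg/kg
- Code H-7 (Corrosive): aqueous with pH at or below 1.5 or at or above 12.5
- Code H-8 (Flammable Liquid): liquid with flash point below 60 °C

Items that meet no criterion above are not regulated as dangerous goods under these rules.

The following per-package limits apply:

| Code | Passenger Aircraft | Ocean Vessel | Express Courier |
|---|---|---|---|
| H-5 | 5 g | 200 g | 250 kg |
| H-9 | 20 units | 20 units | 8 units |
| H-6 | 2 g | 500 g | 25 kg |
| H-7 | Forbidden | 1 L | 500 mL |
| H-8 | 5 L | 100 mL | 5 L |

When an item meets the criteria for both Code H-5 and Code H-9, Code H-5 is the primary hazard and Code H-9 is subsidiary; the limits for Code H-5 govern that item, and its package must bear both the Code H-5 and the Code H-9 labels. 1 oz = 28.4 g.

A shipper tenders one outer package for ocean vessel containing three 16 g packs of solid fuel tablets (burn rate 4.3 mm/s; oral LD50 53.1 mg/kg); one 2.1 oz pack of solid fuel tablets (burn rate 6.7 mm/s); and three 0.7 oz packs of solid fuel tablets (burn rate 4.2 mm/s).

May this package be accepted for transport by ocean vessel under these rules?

Yes

The solid fuel tablets have burn rate 4.3 mm/s, which is > 2.2 mm/s, so they are Code H-5 (Flammable Solid).
The solid fuel tablets have burn rate 6.7 mm/s, which is > 2.2 mm/s, so they are Code H-5 (Flammable Solid).
Burn rate 4.2 mm/s meets the Code H-5 criterion (Flammable Solid), so the solid fuel tablets are Code H-5.
Code H-5 net quantity: (three 16 g packs = 48 g) + (one 2.1 oz pack = 59.64 g) + (three 0.7 oz packs = 59.64 g) = 167.28 g.
167.28 g ≤ 200 g (ocean vessel limit, Code H-5) — within limit.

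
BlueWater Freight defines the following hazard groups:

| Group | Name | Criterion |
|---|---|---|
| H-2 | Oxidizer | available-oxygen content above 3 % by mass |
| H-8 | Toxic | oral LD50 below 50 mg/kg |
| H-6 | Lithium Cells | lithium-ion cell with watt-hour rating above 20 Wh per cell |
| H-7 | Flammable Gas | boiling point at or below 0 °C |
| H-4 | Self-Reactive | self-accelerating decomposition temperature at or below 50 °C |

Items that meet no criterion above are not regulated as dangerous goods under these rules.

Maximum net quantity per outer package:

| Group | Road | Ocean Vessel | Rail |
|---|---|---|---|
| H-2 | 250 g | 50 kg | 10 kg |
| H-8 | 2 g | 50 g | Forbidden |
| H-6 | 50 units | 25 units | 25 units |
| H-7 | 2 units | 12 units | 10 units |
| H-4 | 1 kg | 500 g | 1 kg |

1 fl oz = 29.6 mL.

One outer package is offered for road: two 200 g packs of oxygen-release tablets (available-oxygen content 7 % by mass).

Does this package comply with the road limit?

With available-oxygen content 7 % by mass (> 3 % by mass), the oxygen-release tablets fall in Group H-2.
Group H-2 quantity: two 200 g packs = 400 g.
That exceeds the Group H-2 road limit of 250 g.

No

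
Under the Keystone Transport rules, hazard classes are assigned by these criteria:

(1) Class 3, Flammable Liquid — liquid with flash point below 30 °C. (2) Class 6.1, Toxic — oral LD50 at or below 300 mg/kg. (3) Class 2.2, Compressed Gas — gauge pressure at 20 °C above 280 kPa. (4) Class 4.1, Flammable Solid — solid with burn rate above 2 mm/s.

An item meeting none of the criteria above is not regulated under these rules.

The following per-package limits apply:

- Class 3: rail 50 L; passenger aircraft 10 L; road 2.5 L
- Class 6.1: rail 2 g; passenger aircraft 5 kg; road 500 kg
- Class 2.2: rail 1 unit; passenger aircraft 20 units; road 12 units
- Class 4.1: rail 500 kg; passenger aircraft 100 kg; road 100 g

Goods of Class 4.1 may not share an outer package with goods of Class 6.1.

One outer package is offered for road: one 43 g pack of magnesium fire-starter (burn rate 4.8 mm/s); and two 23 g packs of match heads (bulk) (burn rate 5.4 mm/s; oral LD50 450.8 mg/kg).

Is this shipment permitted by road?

With burn rate 4.8 mm/s (> 2 mm/s), the magnesium fire-starter falls in Class 4.1.
The match heads (bulk) have burn rate 5.4 mm/s, which is > 2 mm/s, so they are Class 4.1 (Flammable Solid).
Total Class 4.1: 43 g + (two 23 g packs = 46 g) = 89 g.
89 g is within the road limit of 100 g for Class 4.1.

Yes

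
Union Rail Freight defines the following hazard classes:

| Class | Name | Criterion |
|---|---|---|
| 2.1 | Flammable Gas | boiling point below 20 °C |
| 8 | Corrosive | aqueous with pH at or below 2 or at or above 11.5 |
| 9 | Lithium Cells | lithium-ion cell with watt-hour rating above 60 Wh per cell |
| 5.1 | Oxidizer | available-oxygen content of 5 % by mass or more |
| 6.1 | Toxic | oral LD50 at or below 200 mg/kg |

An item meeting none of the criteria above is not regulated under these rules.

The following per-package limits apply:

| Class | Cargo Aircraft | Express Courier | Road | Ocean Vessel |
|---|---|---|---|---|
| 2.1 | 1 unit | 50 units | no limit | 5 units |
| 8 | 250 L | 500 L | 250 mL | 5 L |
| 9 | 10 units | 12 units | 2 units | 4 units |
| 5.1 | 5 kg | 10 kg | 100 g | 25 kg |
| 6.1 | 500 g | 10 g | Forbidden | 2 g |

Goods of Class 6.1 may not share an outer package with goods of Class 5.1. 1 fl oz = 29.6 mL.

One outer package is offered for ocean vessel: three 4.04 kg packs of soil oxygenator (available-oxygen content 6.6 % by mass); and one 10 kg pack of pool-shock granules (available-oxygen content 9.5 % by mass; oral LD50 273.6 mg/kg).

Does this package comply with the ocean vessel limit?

Yes

Available-oxygen content 6.6 % by mass meets the Class 5.1 criterion (Oxidizer), so the soil oxygenator is Class 5.1.
Available-oxygen content 9.5 % by mass meets the Class 5.1 criterion (Oxidizer), so the pool-shock granules are Class 5.1.
Total Class 5.1: (three 4.04 kg packs = 12.12 kg) + 10 kg = 22.12 kg.
22.12 kg is within the ocean vessel limit of 25 kg for Class 5.1.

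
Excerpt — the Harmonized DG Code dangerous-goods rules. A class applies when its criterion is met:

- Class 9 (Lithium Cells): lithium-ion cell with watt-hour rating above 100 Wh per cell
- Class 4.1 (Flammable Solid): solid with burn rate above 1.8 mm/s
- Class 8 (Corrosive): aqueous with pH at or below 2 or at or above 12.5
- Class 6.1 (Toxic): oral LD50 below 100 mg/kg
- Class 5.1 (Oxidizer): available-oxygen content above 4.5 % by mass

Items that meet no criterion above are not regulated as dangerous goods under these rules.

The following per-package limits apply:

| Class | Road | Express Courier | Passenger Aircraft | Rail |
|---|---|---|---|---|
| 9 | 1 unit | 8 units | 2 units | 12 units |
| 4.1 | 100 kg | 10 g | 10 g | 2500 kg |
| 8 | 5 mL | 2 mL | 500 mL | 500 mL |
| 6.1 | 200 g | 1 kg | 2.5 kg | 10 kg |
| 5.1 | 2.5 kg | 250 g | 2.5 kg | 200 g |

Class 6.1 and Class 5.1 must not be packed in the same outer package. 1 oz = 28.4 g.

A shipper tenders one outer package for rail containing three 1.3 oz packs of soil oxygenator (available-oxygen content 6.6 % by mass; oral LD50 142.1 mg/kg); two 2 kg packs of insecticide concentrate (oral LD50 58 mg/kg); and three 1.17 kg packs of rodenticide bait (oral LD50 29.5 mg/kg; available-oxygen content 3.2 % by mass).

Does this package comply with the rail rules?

No

Soil oxygenator: available-oxygen content 6.6 % by mass > 4.5 % by mass → Class 5.1 (Oxidizer).
Oral LD50 58 mg/kg meets the Class 6.1 criterion (Toxic), so the insecticide concentrate is Class 6.1.
Rodenticide bait: oral LD50 29.5 mg/kg < 100 mg/kg → Class 6.1 (Toxic).
Class 6.1 net quantity: (two 2 kg packs = 4 kg) + (three 1.17 kg packs = 3.51 kg) = 7.51 kg.
7.51 kg is within the rail limit of 10 kg for Class 6.1.
Class 5.1 quantity: three 1.3 oz packs = 110.76 g.
That is within the Class 5.1 rail limit of 200 g.
Class 6.1 and Class 5.1 may not share an outer package.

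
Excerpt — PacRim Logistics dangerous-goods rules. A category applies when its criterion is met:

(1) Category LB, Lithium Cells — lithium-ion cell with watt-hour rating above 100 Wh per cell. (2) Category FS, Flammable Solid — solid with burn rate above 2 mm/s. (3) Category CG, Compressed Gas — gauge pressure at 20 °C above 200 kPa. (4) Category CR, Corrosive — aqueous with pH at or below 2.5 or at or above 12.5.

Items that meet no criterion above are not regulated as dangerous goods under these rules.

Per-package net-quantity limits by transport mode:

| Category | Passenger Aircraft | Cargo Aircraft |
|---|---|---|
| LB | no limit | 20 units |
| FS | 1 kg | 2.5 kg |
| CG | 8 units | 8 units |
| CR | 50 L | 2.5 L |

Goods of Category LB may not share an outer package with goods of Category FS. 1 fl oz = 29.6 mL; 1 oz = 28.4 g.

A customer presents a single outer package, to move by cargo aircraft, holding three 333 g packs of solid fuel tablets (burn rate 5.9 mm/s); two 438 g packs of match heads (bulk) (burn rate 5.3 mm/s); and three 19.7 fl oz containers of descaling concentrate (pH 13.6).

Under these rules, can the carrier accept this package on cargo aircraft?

Yes

Burn rate 5.9 mm/s meets the Category FS criterion (Flammable Solid), so the solid fuel tablets are Category FS.
With burn rate 5.3 mm/s (> 2 mm/s), the match heads (bulk) fall in Category FS.
pH 13.6 meets the Category CR criterion (Corrosive), so the descaling concentrate is Category CR.
Total Category FS: (three 333 g packs = 999 g) + (two 438 g packs = 876 g) = 1.875 kg.
1.875 kg ≤ 2.5 kg (cargo aircraft limit, Category FS) — within limit.
Category CR quantity: three 19.7 fl oz containers = 1749.36 mL.
That is within the Category CR cargo aircraft limit of 2.5 L.
The segregation rule (Category LB with Category FS) does not apply to Category FS with Category CR.
Every hazard category is within its cargo aircraft limit and no segregation rule is violated.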